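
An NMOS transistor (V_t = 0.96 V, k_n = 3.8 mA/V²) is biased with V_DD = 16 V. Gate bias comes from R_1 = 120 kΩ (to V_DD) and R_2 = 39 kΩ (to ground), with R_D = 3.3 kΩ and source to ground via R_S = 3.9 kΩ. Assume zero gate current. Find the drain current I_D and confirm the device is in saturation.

V_G = V_DD·R_2/(R_1+R_2) = 16×39/159 = 3.92 V.
Assume saturation: I_D = (k_n/2)(V_GS − V_t)² with V_GS = V_G − I_D·R_S = 3.92 − 3.9·I_D.
Substituting gives 28.9·I_D² − 44.9·I_D + 16.7 = 0, with roots I_D = 0.614 or 0.941 mA.
The root I_D = 0.941 mA gives V_GS = 0.256 V ≤ V_t, so take I_D = 0.614 mA.
Then V_GS = 1.53 V and V_DS = V_DD − I_D(R_D+R_S) = 16 − 0.614×7.2 = 11.6 V.
Saturation requires V_DS ≥ V_GS − V_t = 0.569 V; 11.6 ≥ 0.569 ✓.

I_D ≈ 0.61 mA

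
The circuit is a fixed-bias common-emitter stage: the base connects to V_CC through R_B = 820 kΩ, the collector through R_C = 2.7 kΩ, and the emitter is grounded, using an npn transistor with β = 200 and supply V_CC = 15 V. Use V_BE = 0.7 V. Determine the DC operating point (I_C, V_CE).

I_C ≈ 3.5 mA, V_CE ≈ 5.6 V

Base loop: V_CC = I_B·R_B + V_BE, so I_B = (15 − 0.7)/820 kΩ = 0.0174 mA.
In the active region I_C = β·I_B = 200 × 0.0174 = 3.49 mA.
Collector loop: V_CE = V_CC − I_C·R_C = 15 − 3.49×2.7 = 5.58 V.
Since V_CE = 5.58 V > V_CE(sat) ≈ 0.2 V, the transistor is in the active region as assumed.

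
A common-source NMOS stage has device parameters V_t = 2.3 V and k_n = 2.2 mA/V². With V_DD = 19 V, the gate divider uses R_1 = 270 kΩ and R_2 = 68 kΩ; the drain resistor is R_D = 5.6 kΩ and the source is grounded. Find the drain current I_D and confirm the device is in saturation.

V_G = V_DD·R_2/(R_1+R_2) = 19×68/338 = 3.82 V. With the source grounded, V_GS = V_G = 3.82 V.
Assume saturation: I_D = (k_n/2)(V_GS − V_t)² = (2.2/2)×(3.82 − 2.3)² = 1.1×1.52² = 2.55 mA.
V_DS = V_DD − I_D·R_D = 19 − 2.55×5.6 = 4.72 V.
Saturation requires V_DS ≥ V_GS − V_t = 1.52 V; 4.72 ≥ 1.52 ✓.

I_D ≈ 2.5 mA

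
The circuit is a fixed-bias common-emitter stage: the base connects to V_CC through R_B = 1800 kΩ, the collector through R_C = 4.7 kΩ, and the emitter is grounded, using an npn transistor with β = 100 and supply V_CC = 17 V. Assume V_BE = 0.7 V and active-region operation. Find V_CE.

Base loop: V_CC = I_B·R_B + V_BE, so I_B = (17 − 0.7)/1800 kΩ = 0.00906 mA.
In the active region I_C = β·I_B = 100 × 0.00906 = 0.906 mA.
Collector loop: V_CE = V_CC − I_C·R_C = 17 − 0.906×4.7 = 12.7 V.
Since V_CE = 12.7 V > V_CE(sat) ≈ 0.2 V, the transistor is in the active region as assumed.

V_CE ≈ 13 V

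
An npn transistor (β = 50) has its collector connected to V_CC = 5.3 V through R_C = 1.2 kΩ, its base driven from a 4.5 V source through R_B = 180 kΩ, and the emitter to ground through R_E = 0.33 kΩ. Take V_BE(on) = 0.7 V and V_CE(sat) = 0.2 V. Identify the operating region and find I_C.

active; I_C ≈ 0.97 mA

Assume active. Base-emitter loop: I_B = (V_BB − V_BE)/(R_B + (β+1)R_E) = (4.5 − 0.7)/(180 + 51×0.33) = 0.0193 mA.
I_C = β·I_B = 50×0.0193 = 0.965 mA.
V_CE = V_CC − I_C·R_C − I_E·R_E = 5.3 − 0.965×1.2 − 0.985×0.33 = 3.82 V > V_CE(sat), so the active-region assumption holds.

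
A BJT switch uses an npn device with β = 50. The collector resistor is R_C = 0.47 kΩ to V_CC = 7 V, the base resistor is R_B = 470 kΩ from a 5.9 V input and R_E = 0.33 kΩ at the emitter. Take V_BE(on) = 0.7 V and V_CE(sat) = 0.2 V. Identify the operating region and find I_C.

active; I_C ≈ 0.53 mA

Assume active. Base-emitter loop: I_B = (V_BB − V_BE)/(R_B + (β+1)R_E) = (5.9 − 0.7)/(470 + 51×0.33) = 0.0107 mA.
I_C = β·I_B = 50×0.0107 = 0.534 mA.
V_CE = V_CC − I_C·R_C − I_E·R_E = 7 − 0.534×0.47 − 0.545×0.33 = 6.57 V > V_CE(sat), so the active-region assumption holds.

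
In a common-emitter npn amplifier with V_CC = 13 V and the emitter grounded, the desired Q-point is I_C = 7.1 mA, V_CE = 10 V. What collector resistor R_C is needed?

Collector loop: V_CC = I_C·R_C + V_CE.
R_C = (V_CC − V_CE)/I_C = (13 − 10)/7.1 = 0.423 kΩ.

R_C ≈ 0.42 kΩ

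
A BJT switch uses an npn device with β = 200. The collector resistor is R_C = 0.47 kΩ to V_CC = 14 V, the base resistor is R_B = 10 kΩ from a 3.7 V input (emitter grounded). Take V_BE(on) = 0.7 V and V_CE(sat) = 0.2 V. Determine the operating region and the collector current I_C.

saturation; I_C ≈ 29 mA

Assume active: I_B = (3.7 − 0.7)/10 = 0.3 mA, giving I_C = β·I_B = 60 mA.
But then V_CE = 14 − 60×0.47 = -14.2 V < V_CE(sat) = 0.2 V — impossible in the active region.
So the transistor is saturated. With V_CE = 0.2 V, I_C = (V_CC − 0.2)/R_C = 13.8/0.47 = 29.4 mA.
Check: β·I_B = 60 mA > I_C = 29.4 mA, confirming saturation.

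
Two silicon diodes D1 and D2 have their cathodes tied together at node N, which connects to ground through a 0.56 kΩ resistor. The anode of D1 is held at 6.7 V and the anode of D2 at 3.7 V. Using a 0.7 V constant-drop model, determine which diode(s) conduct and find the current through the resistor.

Assume both conduct. Then node N would need to be at both 6.7−0.7 = 6 V and 3.7−0.7 = 3 V, which is impossible.
Assume only D1 conducts: V_N = 6.7 − 0.7 = 6 V, so I_R = 6/0.56 = 10.7 mA.
Check D2: its anode-to-cathode voltage is 3.7 − 6 = -2.3 V < 0.7 V, so it is off. The assumption is consistent.

Only D1 conducts; I_R ≈ 11 mA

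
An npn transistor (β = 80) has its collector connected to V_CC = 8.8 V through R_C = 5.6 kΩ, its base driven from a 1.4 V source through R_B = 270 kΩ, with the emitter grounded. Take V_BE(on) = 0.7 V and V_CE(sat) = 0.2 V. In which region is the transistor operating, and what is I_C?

active; I_C ≈ 0.21 mA

Assume active. Base-emitter loop: I_B = (V_BB − V_BE)/R_B = (1.4 − 0.7)/270 = 0.00259 mA.
I_C = β·I_B = 80×0.00259 = 0.207 mA.
V_CE = V_CC − I_C·R_C = 8.8 − 0.207×5.6 = 7.64 V > V_CE(sat), so the active-region assumption holds.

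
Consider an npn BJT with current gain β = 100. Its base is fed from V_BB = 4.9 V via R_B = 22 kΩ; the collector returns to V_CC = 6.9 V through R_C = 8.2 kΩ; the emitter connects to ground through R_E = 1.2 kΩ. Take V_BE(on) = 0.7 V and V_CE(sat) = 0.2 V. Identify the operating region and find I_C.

saturation; I_C ≈ 0.69 mA

Assume active: I_B = (4.9 − 0.7)/(22 + 101×1.2) = 0.0293 mA, I_C = β·I_B = 2.93 mA.
Then V_CE = 6.9 − 2.93×8.2 − 2.96×1.2 = -20.7 V < 0.2 V — the active assumption fails.
Re-solve with V_CE = 0.2 V. KCL at the emitter: V_E/R_E = (V_BB−0.7−V_E)/R_B + (V_CC−0.2−V_E)/R_C, giving V_E = 1.01 V.
I_C = (V_CC − 0.2 − V_E)/R_C = (6.7 − 1.01)/8.2 = 0.694 mA.
Check: I_B = (4.2 − 1.01)/22 = 0.145 mA, and β·I_B = 14.5 mA > I_C, confirming saturation.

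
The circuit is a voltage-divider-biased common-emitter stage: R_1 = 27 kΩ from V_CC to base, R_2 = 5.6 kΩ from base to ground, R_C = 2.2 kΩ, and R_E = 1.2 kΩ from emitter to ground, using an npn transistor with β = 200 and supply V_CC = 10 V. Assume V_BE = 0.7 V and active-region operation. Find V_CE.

V_CE ≈ 7.2 V

Thevenize the base divider: V_Th = V_CC·R_2/(R_1+R_2) = 10×5.6/32.6 = 1.72 V, R_Th = R_1‖R_2 = 4.64 kΩ.
Base-emitter loop: V_Th = I_B·R_Th + V_BE + (β+1)I_B·R_E, so I_B = (1.72 − 0.7) / (4.64 + 201×1.2) = 0.00414 mA.
I_C = β·I_B = 200×0.00414 = 0.828 mA, and I_E = (β+1)I_B = 0.832 mA.
V_CE = V_CC − I_C·R_C − I_E·R_E = 10 − 0.828×2.2 − 0.832×1.2 = 7.18 V.
V_CE = 7.18 V > 0.2 V confirms active-region operation.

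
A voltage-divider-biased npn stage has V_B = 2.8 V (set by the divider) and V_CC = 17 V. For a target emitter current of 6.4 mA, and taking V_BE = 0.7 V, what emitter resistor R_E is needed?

R_E ≈ 0.33 kΩ

V_E = V_B − V_BE = 2.8 − 0.7 = 2.1 V.
R_E = V_E / I_E = 2.1 / 6.4 = 0.328 kΩ.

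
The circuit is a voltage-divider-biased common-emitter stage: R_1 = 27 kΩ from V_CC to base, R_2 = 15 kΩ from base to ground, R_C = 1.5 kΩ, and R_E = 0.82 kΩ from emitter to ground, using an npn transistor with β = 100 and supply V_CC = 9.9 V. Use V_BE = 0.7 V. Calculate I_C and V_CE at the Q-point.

I_C ≈ 3.1 mA, V_CE ≈ 2.8 V

Thevenize the base divider: V_Th = V_CC·R_2/(R_1+R_2) = 9.9×15/42 = 3.54 V, R_Th = R_1‖R_2 = 9.64 kΩ.
Base-emitter loop: V_Th = I_B·R_Th + V_BE + (β+1)I_B·R_E, so I_B = (3.54 − 0.7) / (9.64 + 101×0.82) = 0.0307 mA.
I_C = β·I_B = 100×0.0307 = 3.07 mA, and I_E = (β+1)I_B = 3.1 mA.
V_CE = V_CC − I_C·R_C − I_E·R_E = 9.9 − 3.07×1.5 − 3.1×0.82 = 2.76 V.
V_CE = 2.76 V > 0.2 V confirms active-region operation.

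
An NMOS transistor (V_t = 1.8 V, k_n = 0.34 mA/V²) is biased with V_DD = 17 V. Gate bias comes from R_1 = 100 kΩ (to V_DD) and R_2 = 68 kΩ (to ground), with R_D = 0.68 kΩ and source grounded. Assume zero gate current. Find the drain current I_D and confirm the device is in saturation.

I_D ≈ 4.4 mA

V_G = V_DD·R_2/(R_1+R_2) = 17×68/168 = 6.88 V. With the source grounded, V_GS = V_G = 6.88 V.
Assume saturation: I_D = (k_n/2)(V_GS − V_t)² = (0.34/2)×(6.88 − 1.8)² = 0.17×5.08² = 4.39 mA.
V_DS = V_DD − I_D·R_D = 17 − 4.39×0.68 = 14 V.
Saturation requires V_DS ≥ V_GS − V_t = 5.08 V; 14 ≥ 5.08 ✓.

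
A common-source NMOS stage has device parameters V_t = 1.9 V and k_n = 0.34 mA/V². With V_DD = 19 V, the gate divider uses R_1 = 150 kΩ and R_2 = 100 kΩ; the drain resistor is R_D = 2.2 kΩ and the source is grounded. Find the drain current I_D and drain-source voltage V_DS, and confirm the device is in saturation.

I_D ≈ 5.5 mA, V_DS ≈ 6.8 V

V_G = V_DD·R_2/(R_1+R_2) = 19×100/250 = 7.6 V. With the source grounded, V_GS = V_G = 7.6 V.
Assume saturation: I_D = (k_n/2)(V_GS − V_t)² = (0.34/2)×(7.6 − 1.9)² = 0.17×5.7² = 5.52 mA.
V_DS = V_DD − I_D·R_D = 19 − 5.52×2.2 = 6.85 V.
Saturation requires V_DS ≥ V_GS − V_t = 5.7 V; 6.85 ≥ 5.7 ✓.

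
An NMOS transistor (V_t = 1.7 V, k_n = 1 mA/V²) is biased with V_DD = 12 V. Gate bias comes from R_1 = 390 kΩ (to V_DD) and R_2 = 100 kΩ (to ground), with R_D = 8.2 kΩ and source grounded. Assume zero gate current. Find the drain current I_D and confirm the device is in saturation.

V_G = V_DD·R_2/(R_1+R_2) = 12×100/490 = 2.45 V. With the source grounded, V_GS = V_G = 2.45 V.
Assume saturation: I_D = (k_n/2)(V_GS − V_t)² = (1/2)×(2.45 − 1.7)² = 0.5×0.749² = 0.28 mA.
V_DS = V_DD − I_D·R_D = 12 − 0.28×8.2 = 9.7 V.
Saturation requires V_DS ≥ V_GS − V_t = 0.749 V; 9.7 ≥ 0.749 ✓.

I_D ≈ 0.28 mA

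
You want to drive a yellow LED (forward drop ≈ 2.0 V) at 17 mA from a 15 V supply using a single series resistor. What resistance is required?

The resistor drops V_S − V_D = 15 − 2.0 = 13 V at 17 mA.
R = 13 V / 17 mA = 0.765 kΩ.

R ≈ 0.76 kΩ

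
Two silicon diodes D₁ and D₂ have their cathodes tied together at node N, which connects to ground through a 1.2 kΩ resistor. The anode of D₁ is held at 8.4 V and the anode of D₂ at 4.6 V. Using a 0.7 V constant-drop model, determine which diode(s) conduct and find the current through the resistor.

Assume both conduct. Then node N would need to be at both 8.4−0.7 = 7.7 V and 4.6−0.7 = 3.9 V, which is impossible.
Assume only D₁ conducts: V_N = 8.4 − 0.7 = 7.7 V, so I_R = 7.7/1.2 = 6.42 mA.
Check D₂: its anode-to-cathode voltage is 4.6 − 7.7 = -3.1 V < 0.7 V, so it is off. The assumption is consistent.

Only D₁ conducts; I_R ≈ 6.4 mA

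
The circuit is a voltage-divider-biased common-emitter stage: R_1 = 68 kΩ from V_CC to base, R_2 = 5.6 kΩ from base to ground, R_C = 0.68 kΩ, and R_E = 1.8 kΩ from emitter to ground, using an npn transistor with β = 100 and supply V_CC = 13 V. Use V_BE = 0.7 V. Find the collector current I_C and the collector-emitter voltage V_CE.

I_C ≈ 0.15 mA, V_CE ≈ 13 V

Thevenize the base divider: V_Th = V_CC·R_2/(R_1+R_2) = 13×5.6/73.6 = 0.989 V, R_Th = R_1‖R_2 = 5.17 kΩ.
Base-emitter loop: V_Th = I_B·R_Th + V_BE + (β+1)I_B·R_E, so I_B = (0.989 − 0.7) / (5.17 + 101×1.8) = 0.00155 mA.
I_C = β·I_B = 100×0.00155 = 0.155 mA, and I_E = (β+1)I_B = 0.156 mA.
V_CE = V_CC − I_C·R_C − I_E·R_E = 13 − 0.155×0.68 − 0.156×1.8 = 12.6 V.
V_CE = 12.6 V > 0.2 V confirms active-region operation.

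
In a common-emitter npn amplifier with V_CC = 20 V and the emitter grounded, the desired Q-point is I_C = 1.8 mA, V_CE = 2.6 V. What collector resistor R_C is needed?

R_C ≈ 9.7 kΩ

Collector loop: V_CC = I_C·R_C + V_CE.
R_C = (V_CC − V_CE)/I_C = (20 − 2.6)/1.8 = 9.67 kΩ.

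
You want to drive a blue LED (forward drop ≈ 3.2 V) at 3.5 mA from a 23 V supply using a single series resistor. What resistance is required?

The resistor drops V_S − V_D = 23 − 3.2 = 19.8 V at 3.5 mA.
R = 19.8 V / 3.5 mA = 5.66 kΩ.

R ≈ 5.7 kΩ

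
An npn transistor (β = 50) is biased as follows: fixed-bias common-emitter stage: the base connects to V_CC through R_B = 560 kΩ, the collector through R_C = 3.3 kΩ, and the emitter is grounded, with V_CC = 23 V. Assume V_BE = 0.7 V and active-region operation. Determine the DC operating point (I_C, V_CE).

Base loop: V_CC = I_B·R_B + V_BE, so I_B = (23 − 0.7)/560 kΩ = 0.0398 mA.
In the active region I_C = β·I_B = 50 × 0.0398 = 1.99 mA.
Collector loop: V_CE = V_CC − I_C·R_C = 23 − 1.99×3.3 = 16.4 V.
Since V_CE = 16.4 V > V_CE(sat) ≈ 0.2 V, the transistor is in the active region as assumed.

I_C ≈ 2 mA, V_CE ≈ 16 V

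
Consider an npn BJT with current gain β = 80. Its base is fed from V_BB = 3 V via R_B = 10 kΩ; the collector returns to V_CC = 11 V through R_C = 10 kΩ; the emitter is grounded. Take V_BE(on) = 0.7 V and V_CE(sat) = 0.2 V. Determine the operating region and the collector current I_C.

saturation; I_C ≈ 1.1 mA

Assume active: I_B = (3 − 0.7)/10 = 0.23 mA, giving I_C = β·I_B = 18.4 mA.
But then V_CE = 11 − 18.4×10 = -173 V < V_CE(sat) = 0.2 V — impossible in the active region.
So the transistor is saturated. With V_CE = 0.2 V, I_C = (V_CC − 0.2)/R_C = 10.8/10 = 1.08 mA.
Check: β·I_B = 18.4 mA > I_C = 1.08 mA, confirming saturation.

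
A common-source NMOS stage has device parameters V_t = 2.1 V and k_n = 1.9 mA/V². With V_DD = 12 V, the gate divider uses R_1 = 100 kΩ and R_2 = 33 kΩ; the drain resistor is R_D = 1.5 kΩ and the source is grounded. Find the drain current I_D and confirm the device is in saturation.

I_D ≈ 0.73 mA

V_G = V_DD·R_2/(R_1+R_2) = 12×33/133 = 2.98 V. With the source grounded, V_GS = V_G = 2.98 V.
Assume saturation: I_D = (k_n/2)(V_GS − V_t)² = (1.9/2)×(2.98 − 2.1)² = 0.95×0.877² = 0.731 mA.
V_DS = V_DD − I_D·R_D = 12 − 0.731×1.5 = 10.9 V.
Saturation requires V_DS ≥ V_GS − V_t = 0.877 V; 10.9 ≥ 0.877 ✓.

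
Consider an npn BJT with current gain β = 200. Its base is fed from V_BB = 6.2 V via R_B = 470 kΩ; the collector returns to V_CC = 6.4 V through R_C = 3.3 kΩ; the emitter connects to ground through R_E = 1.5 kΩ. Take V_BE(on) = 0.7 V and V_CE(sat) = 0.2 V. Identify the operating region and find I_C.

saturation; I_C ≈ 1.3 mA

Assume active: I_B = (6.2 − 0.7)/(470 + 201×1.5) = 0.00713 mA, I_C = β·I_B = 1.43 mA.
Then V_CE = 6.4 − 1.43×3.3 − 1.43×1.5 = -0.455 V < 0.2 V — the active assumption fails.
Re-solve with V_CE = 0.2 V. KCL at the emitter: V_E/R_E = (V_BB−0.7−V_E)/R_B + (V_CC−0.2−V_E)/R_C, giving V_E = 1.95 V.
I_C = (V_CC − 0.2 − V_E)/R_C = (6.2 − 1.95)/3.3 = 1.29 mA.
Check: I_B = (5.5 − 1.95)/470 = 0.00756 mA, and β·I_B = 1.51 mA > I_C, confirming saturation.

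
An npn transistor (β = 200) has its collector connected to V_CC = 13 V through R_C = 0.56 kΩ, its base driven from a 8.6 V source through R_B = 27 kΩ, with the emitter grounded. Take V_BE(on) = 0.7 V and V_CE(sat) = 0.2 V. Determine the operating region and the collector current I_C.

Assume active: I_B = (8.6 − 0.7)/27 = 0.293 mA, giving I_C = β·I_B = 58.5 mA.
But then V_CE = 13 − 58.5×0.56 = -19.8 V < V_CE(sat) = 0.2 V — impossible in the active region.
So the transistor is saturated. With V_CE = 0.2 V, I_C = (V_CC − 0.2)/R_C = 12.8/0.56 = 22.9 mA.
Check: β·I_B = 58.5 mA > I_C = 22.9 mA, confirming saturation.

saturation; I_C ≈ 23 mA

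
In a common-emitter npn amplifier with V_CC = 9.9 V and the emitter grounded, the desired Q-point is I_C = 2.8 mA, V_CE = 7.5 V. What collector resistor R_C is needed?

Collector loop: V_CC = I_C·R_C + V_CE.
R_C = (V_CC − V_CE)/I_C = (9.9 − 7.5)/2.8 = 0.857 kΩ.

R_C ≈ 0.86 kΩ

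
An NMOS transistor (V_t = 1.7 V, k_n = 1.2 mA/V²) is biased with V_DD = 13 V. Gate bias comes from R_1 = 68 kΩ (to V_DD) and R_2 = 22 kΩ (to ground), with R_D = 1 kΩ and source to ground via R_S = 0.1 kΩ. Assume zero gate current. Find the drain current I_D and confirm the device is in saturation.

I_D ≈ 1.1 mA

V_G = V_DD·R_2/(R_1+R_2) = 13×22/90 = 3.18 V.
Assume saturation: I_D = (k_n/2)(V_GS − V_t)² with V_GS = V_G − I_D·R_S = 3.18 − 0.1·I_D.
Substituting gives 0.006·I_D² − 1.18·I_D + 1.31 = 0, with roots I_D = 1.12 or 195 mA.
The root I_D = 195 mA gives V_GS = -16.3 V ≤ V_t, so take I_D = 1.12 mA.
Then V_GS = 3.07 V and V_DS = V_DD − I_D(R_D+R_S) = 13 − 1.12×1.1 = 11.8 V.
Saturation requires V_DS ≥ V_GS − V_t = 1.37 V; 11.8 ≥ 1.37 ✓.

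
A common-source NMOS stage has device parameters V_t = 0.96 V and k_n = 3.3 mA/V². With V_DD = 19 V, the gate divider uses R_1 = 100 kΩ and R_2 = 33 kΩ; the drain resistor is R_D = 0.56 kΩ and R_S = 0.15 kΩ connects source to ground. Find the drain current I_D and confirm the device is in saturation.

I_D ≈ 9.2 mA

V_G = V_DD·R_2/(R_1+R_2) = 19×33/133 = 4.71 V.
Assume saturation: I_D = (k_n/2)(V_GS − V_t)² with V_GS = V_G − I_D·R_S = 4.71 − 0.15·I_D.
Substituting gives 0.0371·I_D² − 2.86·I_D + 23.3 = 0, with roots I_D = 9.25 or 67.7 mA.
The root I_D = 67.7 mA gives V_GS = -5.45 V ≤ V_t, so take I_D = 9.25 mA.
Then V_GS = 3.33 V and V_DS = V_DD − I_D(R_D+R_S) = 19 − 9.25×0.71 = 12.4 V.
Saturation requires V_DS ≥ V_GS − V_t = 2.37 V; 12.4 ≥ 2.37 ✓.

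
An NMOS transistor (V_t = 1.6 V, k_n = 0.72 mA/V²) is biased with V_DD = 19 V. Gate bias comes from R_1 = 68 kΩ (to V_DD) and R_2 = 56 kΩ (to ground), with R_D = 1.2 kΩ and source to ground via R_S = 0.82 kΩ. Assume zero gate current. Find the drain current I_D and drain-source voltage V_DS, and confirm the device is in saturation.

V_G = V_DD·R_2/(R_1+R_2) = 19×56/124 = 8.58 V.
Assume saturation: I_D = (k_n/2)(V_GS − V_t)² with V_GS = V_G − I_D·R_S = 8.58 − 0.82·I_D.
Substituting gives 0.242·I_D² − 5.12·I_D + 17.5 = 0, with roots I_D = 4.3 or 16.9 mA.
The root I_D = 16.9 mA gives V_GS = -5.24 V ≤ V_t, so take I_D = 4.3 mA.
Then V_GS = 5.06 V and V_DS = V_DD − I_D(R_D+R_S) = 19 − 4.3×2.02 = 10.3 V.
Saturation requires V_DS ≥ V_GS − V_t = 3.46 V; 10.3 ≥ 3.46 ✓.

I_D ≈ 4.3 mA, V_DS ≈ 10 V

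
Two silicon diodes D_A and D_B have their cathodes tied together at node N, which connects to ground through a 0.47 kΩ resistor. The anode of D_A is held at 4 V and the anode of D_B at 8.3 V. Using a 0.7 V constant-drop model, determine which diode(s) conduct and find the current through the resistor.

Assume both conduct. Then node N would need to be at both 4−0.7 = 3.3 V and 8.3−0.7 = 7.6 V, which is impossible.
Assume only D_B conducts: V_N = 8.3 − 0.7 = 7.6 V, so I_R = 7.6/0.47 = 16.2 mA.
Check D_A: its anode-to-cathode voltage is 4 − 7.6 = -3.6 V < 0.7 V, so it is off. The assumption is consistent.

Only D_B conducts; I_R ≈ 16 mA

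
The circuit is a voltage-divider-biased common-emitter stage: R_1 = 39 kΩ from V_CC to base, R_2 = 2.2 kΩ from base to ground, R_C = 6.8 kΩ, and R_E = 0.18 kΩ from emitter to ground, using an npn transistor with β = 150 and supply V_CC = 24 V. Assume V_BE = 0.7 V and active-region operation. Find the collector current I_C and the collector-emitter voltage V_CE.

Thevenize the base divider: V_Th = V_CC·R_2/(R_1+R_2) = 24×2.2/41.2 = 1.28 V, R_Th = R_1‖R_2 = 2.08 kΩ.
Base-emitter loop: V_Th = I_B·R_Th + V_BE + (β+1)I_B·R_E, so I_B = (1.28 − 0.7) / (2.08 + 151×0.18) = 0.0199 mA.
I_C = β·I_B = 150×0.0199 = 2.98 mA, and I_E = (β+1)I_B = 3 mA.
V_CE = V_CC − I_C·R_C − I_E·R_E = 24 − 2.98×6.8 − 3×0.18 = 3.19 V.
V_CE = 3.19 V > 0.2 V confirms active-region operation.

I_C ≈ 3 mA, V_CE ≈ 3.2 V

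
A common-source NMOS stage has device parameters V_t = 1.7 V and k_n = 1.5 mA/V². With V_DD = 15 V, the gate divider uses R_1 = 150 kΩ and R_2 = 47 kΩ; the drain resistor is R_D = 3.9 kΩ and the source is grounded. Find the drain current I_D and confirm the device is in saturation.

V_G = V_DD·R_2/(R_1+R_2) = 15×47/197 = 3.58 V. With the source grounded, V_GS = V_G = 3.58 V.
Assume saturation: I_D = (k_n/2)(V_GS − V_t)² = (1.5/2)×(3.58 − 1.7)² = 0.75×1.88² = 2.65 mA.
V_DS = V_DD − I_D·R_D = 15 − 2.65×3.9 = 4.68 V.
Saturation requires V_DS ≥ V_GS − V_t = 1.88 V; 4.68 ≥ 1.88 ✓.

I_D ≈ 2.6 mA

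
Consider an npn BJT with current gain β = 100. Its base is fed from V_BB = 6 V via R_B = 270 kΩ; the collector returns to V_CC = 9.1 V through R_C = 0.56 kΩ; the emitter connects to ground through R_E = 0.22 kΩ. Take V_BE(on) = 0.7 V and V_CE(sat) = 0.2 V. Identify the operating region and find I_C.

active; I_C ≈ 1.8 mA

Assume active. Base-emitter loop: I_B = (V_BB − V_BE)/(R_B + (β+1)R_E) = (6 − 0.7)/(270 + 101×0.22) = 0.0181 mA.
I_C = β·I_B = 100×0.0181 = 1.81 mA.
V_CE = V_CC − I_C·R_C − I_E·R_E = 9.1 − 1.81×0.56 − 1.83×0.22 = 7.68 V > V_CE(sat), so the active-region assumption holds.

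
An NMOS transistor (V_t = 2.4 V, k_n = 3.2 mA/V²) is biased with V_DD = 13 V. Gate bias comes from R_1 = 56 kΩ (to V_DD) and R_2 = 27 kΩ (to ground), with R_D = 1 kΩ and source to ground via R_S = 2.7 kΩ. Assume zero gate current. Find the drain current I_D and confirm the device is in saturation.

V_G = V_DD·R_2/(R_1+R_2) = 13×27/83 = 4.23 V.
Assume saturation: I_D = (k_n/2)(V_GS − V_t)² with V_GS = V_G − I_D·R_S = 4.23 − 2.7·I_D.
Substituting gives 11.7·I_D² − 16.8·I_D + 5.35 = 0, with roots I_D = 0.475 or 0.965 mA.
The root I_D = 0.965 mA gives V_GS = 1.62 V ≤ V_t, so take I_D = 0.475 mA.
Then V_GS = 2.95 V and V_DS = V_DD − I_D(R_D+R_S) = 13 − 0.475×3.7 = 11.2 V.
Saturation requires V_DS ≥ V_GS − V_t = 0.545 V; 11.2 ≥ 0.545 ✓.

I_D ≈ 0.48 mA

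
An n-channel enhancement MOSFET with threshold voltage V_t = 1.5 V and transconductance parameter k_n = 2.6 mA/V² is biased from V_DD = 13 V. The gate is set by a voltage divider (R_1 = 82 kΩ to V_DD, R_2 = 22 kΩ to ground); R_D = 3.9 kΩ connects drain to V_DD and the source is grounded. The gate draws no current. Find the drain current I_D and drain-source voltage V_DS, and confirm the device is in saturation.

I_D ≈ 2 mA, V_DS ≈ 5.1 V

V_G = V_DD·R_2/(R_1+R_2) = 13×22/104 = 2.75 V. With the source grounded, V_GS = V_G = 2.75 V.
Assume saturation: I_D = (k_n/2)(V_GS − V_t)² = (2.6/2)×(2.75 − 1.5)² = 1.3×1.25² = 2.03 mA.
V_DS = V_DD − I_D·R_D = 13 − 2.03×3.9 = 5.08 V.
Saturation requires V_DS ≥ V_GS − V_t = 1.25 V; 5.08 ≥ 1.25 ✓.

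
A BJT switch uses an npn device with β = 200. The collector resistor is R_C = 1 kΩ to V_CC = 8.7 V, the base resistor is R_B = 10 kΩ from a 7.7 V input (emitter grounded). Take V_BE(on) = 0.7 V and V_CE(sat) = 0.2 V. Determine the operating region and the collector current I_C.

saturation; I_C ≈ 8.5 mA

Assume active: I_B = (7.7 − 0.7)/10 = 0.7 mA, giving I_C = β·I_B = 140 mA.
But then V_CE = 8.7 − 140×1 = -131 V < V_CE(sat) = 0.2 V — impossible in the active region.
So the transistor is saturated. With V_CE = 0.2 V, I_C = (V_CC − 0.2)/R_C = 8.5/1 = 8.5 mA.
Check: β·I_B = 140 mA > I_C = 8.5 mA, confirming saturation.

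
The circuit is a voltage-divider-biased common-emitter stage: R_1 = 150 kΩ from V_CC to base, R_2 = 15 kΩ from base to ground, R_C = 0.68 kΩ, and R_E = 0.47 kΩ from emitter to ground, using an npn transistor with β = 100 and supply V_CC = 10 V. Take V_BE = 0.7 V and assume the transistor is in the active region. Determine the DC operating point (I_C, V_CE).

Thevenize the base divider: V_Th = V_CC·R_2/(R_1+R_2) = 10×15/165 = 0.909 V, R_Th = R_1‖R_2 = 13.6 kΩ.
Base-emitter loop: V_Th = I_B·R_Th + V_BE + (β+1)I_B·R_E, so I_B = (0.909 − 0.7) / (13.6 + 101×0.47) = 0.00342 mA.
I_C = β·I_B = 100×0.00342 = 0.342 mA, and I_E = (β+1)I_B = 0.346 mA.
V_CE = V_CC − I_C·R_C − I_E·R_E = 10 − 0.342×0.68 − 0.346×0.47 = 9.6 V.
V_CE = 9.6 V > 0.2 V confirms active-region operation.

I_C ≈ 0.34 mA, V_CE ≈ 9.6 V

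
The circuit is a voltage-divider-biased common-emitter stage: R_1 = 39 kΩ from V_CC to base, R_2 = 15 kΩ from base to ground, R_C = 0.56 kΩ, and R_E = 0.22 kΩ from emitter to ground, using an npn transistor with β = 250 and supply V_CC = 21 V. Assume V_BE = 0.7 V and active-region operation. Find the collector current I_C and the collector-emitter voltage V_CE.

I_C ≈ 19 mA, V_CE ≈ 5.8 V

Thevenize the base divider: V_Th = V_CC·R_2/(R_1+R_2) = 21×15/54 = 5.83 V, R_Th = R_1‖R_2 = 10.8 kΩ.
Base-emitter loop: V_Th = I_B·R_Th + V_BE + (β+1)I_B·R_E, so I_B = (5.83 − 0.7) / (10.8 + 251×0.22) = 0.0777 mA.
I_C = β·I_B = 250×0.0777 = 19.4 mA, and I_E = (β+1)I_B = 19.5 mA.
V_CE = V_CC − I_C·R_C − I_E·R_E = 21 − 19.4×0.56 − 19.5×0.22 = 5.83 V.
V_CE = 5.83 V > 0.2 V confirms active-region operation.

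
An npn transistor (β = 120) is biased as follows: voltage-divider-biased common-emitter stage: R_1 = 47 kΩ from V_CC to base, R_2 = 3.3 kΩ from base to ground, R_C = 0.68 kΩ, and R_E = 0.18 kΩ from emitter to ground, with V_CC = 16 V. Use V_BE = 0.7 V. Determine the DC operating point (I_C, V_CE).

I_C ≈ 1.7 mA, V_CE ≈ 15 V

Thevenize the base divider: V_Th = V_CC·R_2/(R_1+R_2) = 16×3.3/50.3 = 1.05 V, R_Th = R_1‖R_2 = 3.08 kΩ.
Base-emitter loop: V_Th = I_B·R_Th + V_BE + (β+1)I_B·R_E, so I_B = (1.05 − 0.7) / (3.08 + 121×0.18) = 0.0141 mA.
I_C = β·I_B = 120×0.0141 = 1.69 mA, and I_E = (β+1)I_B = 1.7 mA.
V_CE = V_CC − I_C·R_C − I_E·R_E = 16 − 1.69×0.68 − 1.7×0.18 = 14.5 V.
V_CE = 14.5 V > 0.2 V confirms active-region operation.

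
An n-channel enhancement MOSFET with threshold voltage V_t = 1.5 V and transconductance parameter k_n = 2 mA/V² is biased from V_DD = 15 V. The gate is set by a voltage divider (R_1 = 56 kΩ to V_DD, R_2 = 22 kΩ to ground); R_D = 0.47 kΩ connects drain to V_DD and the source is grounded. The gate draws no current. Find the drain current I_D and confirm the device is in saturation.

I_D ≈ 7.5 mA

V_G = V_DD·R_2/(R_1+R_2) = 15×22/78 = 4.23 V. With the source grounded, V_GS = V_G = 4.23 V.
Assume saturation: I_D = (k_n/2)(V_GS − V_t)² = (2/2)×(4.23 − 1.5)² = 1×2.73² = 7.46 mA.
V_DS = V_DD − I_D·R_D = 15 − 7.46×0.47 = 11.5 V.
Saturation requires V_DS ≥ V_GS − V_t = 2.73 V; 11.5 ≥ 2.73 ✓.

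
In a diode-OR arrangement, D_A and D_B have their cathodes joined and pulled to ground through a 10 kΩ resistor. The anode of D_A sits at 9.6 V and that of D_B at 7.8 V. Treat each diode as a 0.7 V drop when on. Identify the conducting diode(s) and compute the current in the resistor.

Only D_A conducts; I_R ≈ 0.89 mA

Assume both conduct. Then node N would need to be at both 9.6−0.7 = 8.9 V and 7.8−0.7 = 7.1 V, which is impossible.
Assume only D_A conducts: V_N = 9.6 − 0.7 = 8.9 V, so I_R = 8.9/10 = 0.89 mA.
Check D_B: its anode-to-cathode voltage is 7.8 − 8.9 = -1.1 V < 0.7 V, so it is off. The assumption is consistent.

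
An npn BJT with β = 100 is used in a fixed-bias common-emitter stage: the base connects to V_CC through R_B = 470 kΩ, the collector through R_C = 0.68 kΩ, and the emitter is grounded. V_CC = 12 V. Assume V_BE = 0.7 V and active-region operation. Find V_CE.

V_CE ≈ 10 V

Base loop: V_CC = I_B·R_B + V_BE, so I_B = (12 − 0.7)/470 kΩ = 0.024 mA.
In the active region I_C = β·I_B = 100 × 0.024 = 2.4 mA.
Collector loop: V_CE = V_CC − I_C·R_C = 12 − 2.4×0.68 = 10.4 V.
Since V_CE = 10.4 V > V_CE(sat) ≈ 0.2 V, the transistor is in the active region as assumed.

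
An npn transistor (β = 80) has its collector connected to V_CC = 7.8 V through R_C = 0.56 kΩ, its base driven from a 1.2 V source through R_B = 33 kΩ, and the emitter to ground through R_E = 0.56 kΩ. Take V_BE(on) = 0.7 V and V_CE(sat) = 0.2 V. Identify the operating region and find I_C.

Assume active. Base-emitter loop: I_B = (V_BB − V_BE)/(R_B + (β+1)R_E) = (1.2 − 0.7)/(33 + 81×0.56) = 0.00638 mA.
I_C = β·I_B = 80×0.00638 = 0.51 mA.
V_CE = V_CC − I_C·R_C − I_E·R_E = 7.8 − 0.51×0.56 − 0.517×0.56 = 7.22 V > V_CE(sat), so the active-region assumption holds.

active; I_C ≈ 0.51 mA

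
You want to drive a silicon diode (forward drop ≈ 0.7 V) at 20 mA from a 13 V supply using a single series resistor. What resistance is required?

R ≈ 0.61 kΩ

The resistor drops V_S − V_D = 13 − 0.7 = 12.3 V at 20 mA.
R = 12.3 V / 20 mA = 0.615 kΩ.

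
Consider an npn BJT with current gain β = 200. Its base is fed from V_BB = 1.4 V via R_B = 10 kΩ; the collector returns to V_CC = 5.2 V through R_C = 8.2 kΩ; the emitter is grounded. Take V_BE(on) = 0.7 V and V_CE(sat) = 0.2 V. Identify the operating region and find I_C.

Assume active: I_B = (1.4 − 0.7)/10 = 0.07 mA, giving I_C = β·I_B = 14 mA.
But then V_CE = 5.2 − 14×8.2 = -110 V < V_CE(sat) = 0.2 V — impossible in the active region.
So the transistor is saturated. With V_CE = 0.2 V, I_C = (V_CC − 0.2)/R_C = 5/8.2 = 0.61 mA.
Check: β·I_B = 14 mA > I_C = 0.61 mA, confirming saturation.

saturation; I_C ≈ 0.61 mA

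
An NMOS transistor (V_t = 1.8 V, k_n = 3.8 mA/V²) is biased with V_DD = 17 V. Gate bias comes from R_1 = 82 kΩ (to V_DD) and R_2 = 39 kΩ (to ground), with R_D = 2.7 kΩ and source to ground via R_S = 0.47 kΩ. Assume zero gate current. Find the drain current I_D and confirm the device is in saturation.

V_G = V_DD·R_2/(R_1+R_2) = 17×39/121 = 5.48 V.
Assume saturation: I_D = (k_n/2)(V_GS − V_t)² with V_GS = V_G − I_D·R_S = 5.48 − 0.47·I_D.
Substituting gives 0.42·I_D² − 7.57·I_D + 25.7 = 0, with roots I_D = 4.54 or 13.5 mA.
The root I_D = 13.5 mA gives V_GS = -0.866 V ≤ V_t, so take I_D = 4.54 mA.
Then V_GS = 3.35 V and V_DS = V_DD − I_D(R_D+R_S) = 17 − 4.54×3.17 = 2.61 V.
Saturation requires V_DS ≥ V_GS − V_t = 1.55 V; 2.61 ≥ 1.55 ✓.

I_D ≈ 4.5 mA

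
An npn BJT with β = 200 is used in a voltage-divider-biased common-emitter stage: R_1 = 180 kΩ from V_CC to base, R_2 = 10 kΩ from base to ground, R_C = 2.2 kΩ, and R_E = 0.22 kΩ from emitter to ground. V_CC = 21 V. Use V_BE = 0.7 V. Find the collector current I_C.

Thevenize the base divider: V_Th = V_CC·R_2/(R_1+R_2) = 21×10/190 = 1.11 V, R_Th = R_1‖R_2 = 9.47 kΩ.
Base-emitter loop: V_Th = I_B·R_Th + V_BE + (β+1)I_B·R_E, so I_B = (1.11 − 0.7) / (9.47 + 201×0.22) = 0.00755 mA.
I_C = β·I_B = 200×0.00755 = 1.51 mA, and I_E = (β+1)I_B = 1.52 mA.
V_CE = V_CC − I_C·R_C − I_E·R_E = 21 − 1.51×2.2 − 1.52×0.22 = 17.3 V.
V_CE = 17.3 V > 0.2 V confirms active-region operation.

I_C ≈ 1.5 mA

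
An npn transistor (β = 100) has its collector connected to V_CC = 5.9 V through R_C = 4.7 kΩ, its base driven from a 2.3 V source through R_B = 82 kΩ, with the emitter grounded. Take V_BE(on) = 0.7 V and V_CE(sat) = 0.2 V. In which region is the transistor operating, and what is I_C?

Assume active: I_B = (2.3 − 0.7)/82 = 0.0195 mA, giving I_C = β·I_B = 1.95 mA.
But then V_CE = 5.9 − 1.95×4.7 = -3.27 V < V_CE(sat) = 0.2 V — impossible in the active region.
So the transistor is saturated. With V_CE = 0.2 V, I_C = (V_CC − 0.2)/R_C = 5.7/4.7 = 1.21 mA.
Check: β·I_B = 1.95 mA > I_C = 1.21 mA, confirming saturation.

saturation; I_C ≈ 1.2 mA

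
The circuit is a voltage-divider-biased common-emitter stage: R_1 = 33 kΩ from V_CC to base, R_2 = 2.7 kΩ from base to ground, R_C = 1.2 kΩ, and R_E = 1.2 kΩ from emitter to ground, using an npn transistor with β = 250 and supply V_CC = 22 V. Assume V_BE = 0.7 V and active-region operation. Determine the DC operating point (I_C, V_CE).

Thevenize the base divider: V_Th = V_CC·R_2/(R_1+R_2) = 22×2.7/35.7 = 1.66 V, R_Th = R_1‖R_2 = 2.5 kΩ.
Base-emitter loop: V_Th = I_B·R_Th + V_BE + (β+1)I_B·R_E, so I_B = (1.66 − 0.7) / (2.5 + 251×1.2) = 0.00317 mA.
I_C = β·I_B = 250×0.00317 = 0.793 mA, and I_E = (β+1)I_B = 0.797 mA.
V_CE = V_CC − I_C·R_C − I_E·R_E = 22 − 0.793×1.2 − 0.797×1.2 = 20.1 V.
V_CE = 20.1 V > 0.2 V confirms active-region operation.

I_C ≈ 0.79 mA, V_CE ≈ 20 V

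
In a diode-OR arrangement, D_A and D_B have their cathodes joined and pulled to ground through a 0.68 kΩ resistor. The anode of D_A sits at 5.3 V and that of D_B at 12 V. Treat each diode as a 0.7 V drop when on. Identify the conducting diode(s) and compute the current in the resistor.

Only D_B conducts; I_R ≈ 17 mA

Assume both conduct. Then node N would need to be at both 5.3−0.7 = 4.6 V and 12−0.7 = 11.3 V, which is impossible.
Assume only D_B conducts: V_N = 12 − 0.7 = 11.3 V, so I_R = 11.3/0.68 = 16.6 mA.
Check D_A: its anode-to-cathode voltage is 5.3 − 11.3 = -6 V < 0.7 V, so it is off. The assumption is consistent.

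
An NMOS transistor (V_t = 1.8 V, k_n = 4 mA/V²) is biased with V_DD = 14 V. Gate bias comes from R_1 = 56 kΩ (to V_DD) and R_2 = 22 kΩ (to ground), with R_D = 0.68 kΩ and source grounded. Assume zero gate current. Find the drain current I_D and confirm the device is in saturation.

V_G = V_DD·R_2/(R_1+R_2) = 14×22/78 = 3.95 V. With the source grounded, V_GS = V_G = 3.95 V.
Assume saturation: I_D = (k_n/2)(V_GS − V_t)² = (4/2)×(3.95 − 1.8)² = 2×2.15² = 9.23 mA.
V_DS = V_DD − I_D·R_D = 14 − 9.23×0.68 = 7.72 V.
Saturation requires V_DS ≥ V_GS − V_t = 2.15 V; 7.72 ≥ 2.15 ✓.

I_D ≈ 9.2 mA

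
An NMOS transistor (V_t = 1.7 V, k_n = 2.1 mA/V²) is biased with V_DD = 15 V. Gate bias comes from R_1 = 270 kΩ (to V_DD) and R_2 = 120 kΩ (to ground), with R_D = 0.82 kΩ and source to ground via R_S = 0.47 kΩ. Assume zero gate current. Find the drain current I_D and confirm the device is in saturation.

I_D ≈ 2.8 mA

V_G = V_DD·R_2/(R_1+R_2) = 15×120/390 = 4.62 V.
Assume saturation: I_D = (k_n/2)(V_GS − V_t)² with V_GS = V_G − I_D·R_S = 4.62 − 0.47·I_D.
Substituting gives 0.232·I_D² − 3.88·I_D + 8.92 = 0, with roots I_D = 2.76 or 14 mA.
The root I_D = 14 mA gives V_GS = -1.95 V ≤ V_t, so take I_D = 2.76 mA.
Then V_GS = 3.32 V and V_DS = V_DD − I_D(R_D+R_S) = 15 − 2.76×1.29 = 11.4 V.
Saturation requires V_DS ≥ V_GS − V_t = 1.62 V; 11.4 ≥ 1.62 ✓.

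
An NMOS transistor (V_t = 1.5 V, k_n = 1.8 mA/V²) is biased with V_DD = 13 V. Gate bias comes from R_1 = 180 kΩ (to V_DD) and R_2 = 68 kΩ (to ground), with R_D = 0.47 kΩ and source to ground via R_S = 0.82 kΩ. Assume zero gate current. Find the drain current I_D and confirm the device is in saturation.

V_G = V_DD·R_2/(R_1+R_2) = 13×68/248 = 3.56 V.
Assume saturation: I_D = (k_n/2)(V_GS − V_t)² with V_GS = V_G − I_D·R_S = 3.56 − 0.82·I_D.
Substituting gives 0.605·I_D² − 4.05·I_D + 3.84 = 0, with roots I_D = 1.14 or 5.54 mA.
The root I_D = 5.54 mA gives V_GS = -0.982 V ≤ V_t, so take I_D = 1.14 mA.
Then V_GS = 2.63 V and V_DS = V_DD − I_D(R_D+R_S) = 13 − 1.14×1.29 = 11.5 V.
Saturation requires V_DS ≥ V_GS − V_t = 1.13 V; 11.5 ≥ 1.13 ✓.

I_D ≈ 1.1 mA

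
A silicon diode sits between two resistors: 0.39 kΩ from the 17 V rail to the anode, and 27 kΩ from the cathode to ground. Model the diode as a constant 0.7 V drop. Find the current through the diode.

I ≈ 0.6 mA

The two resistors are in series with the diode, so KVL gives 17 = I·0.39 + 0.7 + I·27.
I = (17 − 0.7) / (0.39 + 27) kΩ = 16.3 / 27.4 = 0.595 mA.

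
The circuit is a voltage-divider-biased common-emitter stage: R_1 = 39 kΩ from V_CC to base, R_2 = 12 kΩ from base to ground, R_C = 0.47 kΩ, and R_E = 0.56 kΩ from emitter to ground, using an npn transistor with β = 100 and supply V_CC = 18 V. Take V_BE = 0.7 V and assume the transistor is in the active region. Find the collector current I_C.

I_C ≈ 5.4 mA

Thevenize the base divider: V_Th = V_CC·R_2/(R_1+R_2) = 18×12/51 = 4.24 V, R_Th = R_1‖R_2 = 9.18 kΩ.
Base-emitter loop: V_Th = I_B·R_Th + V_BE + (β+1)I_B·R_E, so I_B = (4.24 − 0.7) / (9.18 + 101×0.56) = 0.0538 mA.
I_C = β·I_B = 100×0.0538 = 5.38 mA, and I_E = (β+1)I_B = 5.43 mA.
V_CE = V_CC − I_C·R_C − I_E·R_E = 18 − 5.38×0.47 − 5.43×0.56 = 12.4 V.
V_CE = 12.4 V > 0.2 V confirms active-region operation.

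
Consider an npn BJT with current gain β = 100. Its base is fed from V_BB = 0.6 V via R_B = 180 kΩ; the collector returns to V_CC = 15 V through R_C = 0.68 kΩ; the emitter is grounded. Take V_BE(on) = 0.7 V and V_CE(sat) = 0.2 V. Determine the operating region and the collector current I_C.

cutoff; I_C ≈ 0

V_BB = 0.6 V ≤ V_BE(on) = 0.7 V, so the base-emitter junction is not forward biased.
The transistor is in cutoff: I_B = I_C = 0.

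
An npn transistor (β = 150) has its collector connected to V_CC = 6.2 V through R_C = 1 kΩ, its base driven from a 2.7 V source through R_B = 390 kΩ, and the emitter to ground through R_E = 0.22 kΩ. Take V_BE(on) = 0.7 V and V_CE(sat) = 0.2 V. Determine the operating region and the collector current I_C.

Assume active. Base-emitter loop: I_B = (V_BB − V_BE)/(R_B + (β+1)R_E) = (2.7 − 0.7)/(390 + 151×0.22) = 0.00473 mA.
I_C = β·I_B = 150×0.00473 = 0.709 mA.
V_CE = V_CC − I_C·R_C − I_E·R_E = 6.2 − 0.709×1 − 0.714×0.22 = 5.33 V > V_CE(sat), so the active-region assumption holds.

active; I_C ≈ 0.71 mA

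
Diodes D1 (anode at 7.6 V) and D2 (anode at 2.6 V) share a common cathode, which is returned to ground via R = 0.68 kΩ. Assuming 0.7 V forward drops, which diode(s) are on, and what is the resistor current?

Assume both conduct. Then node N would need to be at both 7.6−0.7 = 6.9 V and 2.6−0.7 = 1.9 V, which is impossible.
Assume only D1 conducts: V_N = 7.6 − 0.7 = 6.9 V, so I_R = 6.9/0.68 = 10.1 mA.
Check D2: its anode-to-cathode voltage is 2.6 − 6.9 = -4.3 V < 0.7 V, so it is off. The assumption is consistent.

Only D1 conducts; I_R ≈ 10 mA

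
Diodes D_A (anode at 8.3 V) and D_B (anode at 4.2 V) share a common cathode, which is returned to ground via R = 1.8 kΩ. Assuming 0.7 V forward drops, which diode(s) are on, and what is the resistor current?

Assume both conduct. Then node N would need to be at both 8.3−0.7 = 7.6 V and 4.2−0.7 = 3.5 V, which is impossible.
Assume only D_A conducts: V_N = 8.3 − 0.7 = 7.6 V, so I_R = 7.6/1.8 = 4.22 mA.
Check D_B: its anode-to-cathode voltage is 4.2 − 7.6 = -3.4 V < 0.7 V, so it is off. The assumption is consistent.

Only D_A conducts; I_R ≈ 4.2 mA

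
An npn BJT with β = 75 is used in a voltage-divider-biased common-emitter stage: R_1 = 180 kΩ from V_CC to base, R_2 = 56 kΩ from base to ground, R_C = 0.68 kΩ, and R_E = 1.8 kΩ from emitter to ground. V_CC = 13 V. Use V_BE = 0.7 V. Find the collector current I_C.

I_C ≈ 1 mA

Thevenize the base divider: V_Th = V_CC·R_2/(R_1+R_2) = 13×56/236 = 3.08 V, R_Th = R_1‖R_2 = 42.7 kΩ.
Base-emitter loop: V_Th = I_B·R_Th + V_BE + (β+1)I_B·R_E, so I_B = (3.08 − 0.7) / (42.7 + 76×1.8) = 0.0133 mA.
I_C = β·I_B = 75×0.0133 = 0.996 mA, and I_E = (β+1)I_B = 1.01 mA.
V_CE = V_CC − I_C·R_C − I_E·R_E = 13 − 0.996×0.68 − 1.01×1.8 = 10.5 V.
V_CE = 10.5 V > 0.2 V confirms active-region operation.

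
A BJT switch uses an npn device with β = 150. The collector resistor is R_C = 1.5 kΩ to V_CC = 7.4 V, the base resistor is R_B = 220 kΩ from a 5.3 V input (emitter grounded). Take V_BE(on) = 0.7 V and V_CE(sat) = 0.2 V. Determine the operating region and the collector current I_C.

Assume active. Base-emitter loop: I_B = (V_BB − V_BE)/R_B = (5.3 − 0.7)/220 = 0.0209 mA.
I_C = β·I_B = 150×0.0209 = 3.14 mA.
V_CE = V_CC − I_C·R_C = 7.4 − 3.14×1.5 = 2.7 V > V_CE(sat), so the active-region assumption holds.

active; I_C ≈ 3.1 mA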